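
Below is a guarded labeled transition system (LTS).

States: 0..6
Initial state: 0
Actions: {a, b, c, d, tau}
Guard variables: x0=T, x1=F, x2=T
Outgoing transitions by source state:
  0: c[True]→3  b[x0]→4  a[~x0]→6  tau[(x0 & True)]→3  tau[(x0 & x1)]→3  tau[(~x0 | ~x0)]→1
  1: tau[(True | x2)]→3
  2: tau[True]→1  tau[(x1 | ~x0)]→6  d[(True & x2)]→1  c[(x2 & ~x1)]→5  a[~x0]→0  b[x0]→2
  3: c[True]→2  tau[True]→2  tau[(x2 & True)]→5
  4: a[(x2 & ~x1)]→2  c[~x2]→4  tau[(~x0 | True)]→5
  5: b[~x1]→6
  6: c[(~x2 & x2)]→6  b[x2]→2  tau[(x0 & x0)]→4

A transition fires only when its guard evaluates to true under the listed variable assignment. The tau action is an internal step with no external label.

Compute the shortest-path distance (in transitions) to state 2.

Breadth-first toward 2:
  Layer 0: {0}
  Layer 1: {3,4}
  Layer 2: {2,5}
first hit 2 at d=2 via b·a

Answer: 2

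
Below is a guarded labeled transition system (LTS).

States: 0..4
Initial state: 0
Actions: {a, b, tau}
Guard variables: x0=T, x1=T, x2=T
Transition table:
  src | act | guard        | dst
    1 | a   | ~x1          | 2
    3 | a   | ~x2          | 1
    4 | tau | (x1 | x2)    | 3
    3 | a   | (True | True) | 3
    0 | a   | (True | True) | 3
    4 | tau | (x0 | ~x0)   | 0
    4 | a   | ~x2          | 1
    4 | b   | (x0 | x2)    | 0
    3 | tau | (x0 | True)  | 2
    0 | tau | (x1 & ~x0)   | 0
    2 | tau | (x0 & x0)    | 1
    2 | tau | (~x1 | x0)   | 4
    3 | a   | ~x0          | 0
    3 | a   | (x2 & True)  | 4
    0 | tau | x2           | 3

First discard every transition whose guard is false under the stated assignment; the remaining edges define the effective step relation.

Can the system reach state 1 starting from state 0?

Guard filter leaves 10 enabled edge(s).
depth 0: {0}
depth 1: {3}  now seen {0,3}
depth 2: {2,4}  now seen {0,2,3,4}
depth 3: {1}  now seen {0,1,2,3,4}
Reach set: {0,1,2,3,4}
witness 1: a·tau·tau

Answer: REACHABLE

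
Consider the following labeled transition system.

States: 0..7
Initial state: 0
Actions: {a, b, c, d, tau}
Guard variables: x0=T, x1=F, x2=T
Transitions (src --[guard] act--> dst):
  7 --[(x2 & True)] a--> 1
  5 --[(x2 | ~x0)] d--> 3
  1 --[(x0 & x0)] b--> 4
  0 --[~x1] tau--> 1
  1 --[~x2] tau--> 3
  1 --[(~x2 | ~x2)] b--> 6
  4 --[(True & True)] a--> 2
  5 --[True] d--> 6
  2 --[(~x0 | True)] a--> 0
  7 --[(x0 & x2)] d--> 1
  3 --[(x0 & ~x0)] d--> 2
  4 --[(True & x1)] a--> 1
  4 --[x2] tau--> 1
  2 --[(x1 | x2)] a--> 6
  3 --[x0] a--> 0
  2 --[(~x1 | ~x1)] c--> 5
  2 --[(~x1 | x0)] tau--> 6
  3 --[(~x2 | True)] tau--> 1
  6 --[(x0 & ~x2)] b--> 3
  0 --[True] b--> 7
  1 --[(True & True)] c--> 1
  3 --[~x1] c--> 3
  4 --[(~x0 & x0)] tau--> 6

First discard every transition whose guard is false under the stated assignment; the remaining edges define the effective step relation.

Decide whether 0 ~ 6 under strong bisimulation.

Refine partition for ~:
  round 0: {{0,1,2,3,4,5,6,7}}
  round 1: {{0},{1},{2,3},{4},{5},{6},{7}}
  round 2: {{0},{1},{2},{3},{4},{5},{6},{7}}
Fixed point at round 3; 8 class(es).
0∈{0}, 6∈{6}

Answer: NOT BISIMILAR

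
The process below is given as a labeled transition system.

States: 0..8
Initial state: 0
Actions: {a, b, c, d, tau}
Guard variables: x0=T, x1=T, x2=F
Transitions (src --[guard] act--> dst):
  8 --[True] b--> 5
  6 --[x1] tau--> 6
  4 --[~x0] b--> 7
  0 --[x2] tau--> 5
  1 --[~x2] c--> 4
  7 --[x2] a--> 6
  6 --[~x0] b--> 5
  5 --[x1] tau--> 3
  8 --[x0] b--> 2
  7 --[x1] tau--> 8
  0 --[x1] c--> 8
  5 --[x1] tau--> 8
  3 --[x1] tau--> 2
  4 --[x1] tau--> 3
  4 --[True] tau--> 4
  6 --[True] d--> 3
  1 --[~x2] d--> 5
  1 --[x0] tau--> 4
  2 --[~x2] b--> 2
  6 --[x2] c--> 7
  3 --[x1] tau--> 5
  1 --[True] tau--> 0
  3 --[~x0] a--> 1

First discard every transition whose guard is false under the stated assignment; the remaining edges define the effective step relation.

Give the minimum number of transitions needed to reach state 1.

Answer: UNREACHABLE

Trace:
Breadth-first toward 1:
  depth 0: {0}
  depth 1: {8}
  depth 2: {2,5}
  depth 3: {3}
1 never appears.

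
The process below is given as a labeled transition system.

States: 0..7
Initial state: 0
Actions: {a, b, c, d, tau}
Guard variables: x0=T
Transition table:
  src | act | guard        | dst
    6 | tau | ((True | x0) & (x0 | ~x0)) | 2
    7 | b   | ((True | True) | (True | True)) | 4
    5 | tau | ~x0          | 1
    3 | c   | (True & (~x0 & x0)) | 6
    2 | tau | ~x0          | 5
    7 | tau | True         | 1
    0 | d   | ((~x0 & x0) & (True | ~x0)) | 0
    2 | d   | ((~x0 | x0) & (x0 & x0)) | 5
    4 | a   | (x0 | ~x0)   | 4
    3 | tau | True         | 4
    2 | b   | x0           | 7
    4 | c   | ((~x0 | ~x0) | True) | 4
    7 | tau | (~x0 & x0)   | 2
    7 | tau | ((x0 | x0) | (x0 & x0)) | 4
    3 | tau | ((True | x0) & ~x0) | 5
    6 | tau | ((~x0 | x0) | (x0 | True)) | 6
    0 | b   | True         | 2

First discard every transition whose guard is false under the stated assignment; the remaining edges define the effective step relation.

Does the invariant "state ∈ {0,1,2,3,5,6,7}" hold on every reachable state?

Safe = {0,1,2,3,5,6,7}
R = {0,1,2,4,5,7}
  0: safe
  1: safe
  2: safe
  4: outside
  5: safe
  7: safe
witness against invariant: b·b·b → 4

Answer: INVARIANT VIOLATED at state 4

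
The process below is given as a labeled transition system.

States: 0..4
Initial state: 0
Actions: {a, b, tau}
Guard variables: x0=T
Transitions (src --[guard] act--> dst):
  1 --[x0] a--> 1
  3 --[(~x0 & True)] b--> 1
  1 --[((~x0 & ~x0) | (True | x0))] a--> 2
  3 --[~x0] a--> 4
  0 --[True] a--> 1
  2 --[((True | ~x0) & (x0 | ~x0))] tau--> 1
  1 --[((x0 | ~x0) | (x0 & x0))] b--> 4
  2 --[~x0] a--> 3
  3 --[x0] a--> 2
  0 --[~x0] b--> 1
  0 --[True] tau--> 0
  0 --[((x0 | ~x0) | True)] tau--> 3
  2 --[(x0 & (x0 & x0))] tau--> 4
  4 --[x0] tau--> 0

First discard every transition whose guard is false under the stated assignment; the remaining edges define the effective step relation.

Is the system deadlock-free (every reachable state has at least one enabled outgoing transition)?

Reach set: {0,1,2,3,4}
  0: a→1  tau→0  tau→3  [3 out]
  1: a→1  a→2  b→4  [3 out]
  2: tau→1  tau→4  [2 out]
  3: a→2  [1 out]
  4: tau→0  [1 out]

Answer: DEADLOCK-FREE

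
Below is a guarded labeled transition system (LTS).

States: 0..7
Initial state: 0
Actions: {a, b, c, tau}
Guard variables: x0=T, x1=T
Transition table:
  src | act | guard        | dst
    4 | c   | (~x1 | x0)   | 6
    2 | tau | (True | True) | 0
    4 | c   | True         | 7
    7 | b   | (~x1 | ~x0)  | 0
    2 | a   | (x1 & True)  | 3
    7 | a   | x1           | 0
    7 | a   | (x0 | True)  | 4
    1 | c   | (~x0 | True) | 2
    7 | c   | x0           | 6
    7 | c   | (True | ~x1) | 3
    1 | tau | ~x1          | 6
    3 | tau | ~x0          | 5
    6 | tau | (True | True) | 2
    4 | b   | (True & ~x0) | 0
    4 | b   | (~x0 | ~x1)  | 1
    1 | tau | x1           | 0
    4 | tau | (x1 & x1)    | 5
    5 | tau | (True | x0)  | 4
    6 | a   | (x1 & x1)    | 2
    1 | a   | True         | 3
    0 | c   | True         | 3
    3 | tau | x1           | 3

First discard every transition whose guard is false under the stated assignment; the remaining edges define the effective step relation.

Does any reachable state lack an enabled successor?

Reachable = {0,3}
  0: c→3  [1 out]
  3: tau→3  [1 out]

Answer: DEADLOCK-FREE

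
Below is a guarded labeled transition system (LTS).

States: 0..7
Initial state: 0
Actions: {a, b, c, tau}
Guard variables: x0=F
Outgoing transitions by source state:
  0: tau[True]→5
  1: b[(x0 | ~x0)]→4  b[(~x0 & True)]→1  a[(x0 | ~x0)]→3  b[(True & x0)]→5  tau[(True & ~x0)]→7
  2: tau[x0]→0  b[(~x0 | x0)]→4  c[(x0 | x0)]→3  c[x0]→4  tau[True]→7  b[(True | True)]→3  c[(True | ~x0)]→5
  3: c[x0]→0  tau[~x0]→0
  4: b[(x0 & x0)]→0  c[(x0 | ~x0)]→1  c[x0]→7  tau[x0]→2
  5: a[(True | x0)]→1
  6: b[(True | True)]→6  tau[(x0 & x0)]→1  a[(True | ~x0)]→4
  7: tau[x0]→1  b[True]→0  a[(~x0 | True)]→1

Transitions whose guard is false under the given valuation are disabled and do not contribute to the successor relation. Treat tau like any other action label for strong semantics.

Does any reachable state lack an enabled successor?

Answer: DEADLOCK-FREE

Working:
R = {0,1,3,4,5,7}
  0: tau→5  [deg 1]
  1: a→3  b→1  b→4  tau→7  [deg 4]
  3: tau→0  [deg 1]
  4: c→1  [deg 1]
  5: a→1  [deg 1]
  7: a→1  b→0  [deg 2]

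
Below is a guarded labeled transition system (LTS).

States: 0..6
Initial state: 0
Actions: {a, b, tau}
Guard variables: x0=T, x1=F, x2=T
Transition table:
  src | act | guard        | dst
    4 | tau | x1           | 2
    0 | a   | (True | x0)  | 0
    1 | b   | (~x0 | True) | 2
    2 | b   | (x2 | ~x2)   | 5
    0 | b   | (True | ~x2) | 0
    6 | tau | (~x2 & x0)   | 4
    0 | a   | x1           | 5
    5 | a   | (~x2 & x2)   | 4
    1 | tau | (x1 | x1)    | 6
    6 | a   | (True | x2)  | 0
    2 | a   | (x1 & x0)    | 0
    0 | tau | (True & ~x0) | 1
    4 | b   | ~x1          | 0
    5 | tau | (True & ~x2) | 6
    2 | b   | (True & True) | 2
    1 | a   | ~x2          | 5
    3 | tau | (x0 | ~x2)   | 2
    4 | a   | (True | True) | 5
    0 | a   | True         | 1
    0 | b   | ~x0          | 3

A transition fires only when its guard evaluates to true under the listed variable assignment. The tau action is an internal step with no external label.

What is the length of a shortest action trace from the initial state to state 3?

Answer: UNREACHABLE

Analysis:
Layered search for 3:
  L0 = {0}
  L1 = {1}
  L2 = {2}
  L3 = {5}
3 never appears.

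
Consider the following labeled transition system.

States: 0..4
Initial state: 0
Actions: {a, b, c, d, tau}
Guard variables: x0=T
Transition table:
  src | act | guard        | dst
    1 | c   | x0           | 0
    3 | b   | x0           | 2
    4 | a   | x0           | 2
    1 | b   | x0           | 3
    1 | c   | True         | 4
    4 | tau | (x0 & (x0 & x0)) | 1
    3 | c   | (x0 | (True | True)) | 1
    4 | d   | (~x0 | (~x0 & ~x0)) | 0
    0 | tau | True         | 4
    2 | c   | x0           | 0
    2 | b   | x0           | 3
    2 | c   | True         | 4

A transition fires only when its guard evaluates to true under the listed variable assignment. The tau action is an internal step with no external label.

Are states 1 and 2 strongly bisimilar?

Compute ~ classes (split until stable):
  π0 = {{0,1,2,3,4}}
  π1 = {{0},{1,2,3},{4}}
  π2 = {{0},{1,2},{3},{4}}
4 equivalence class(es) (converged in 3)
[1]={1,2}  [2]={1,2}

Answer: BISIMILAR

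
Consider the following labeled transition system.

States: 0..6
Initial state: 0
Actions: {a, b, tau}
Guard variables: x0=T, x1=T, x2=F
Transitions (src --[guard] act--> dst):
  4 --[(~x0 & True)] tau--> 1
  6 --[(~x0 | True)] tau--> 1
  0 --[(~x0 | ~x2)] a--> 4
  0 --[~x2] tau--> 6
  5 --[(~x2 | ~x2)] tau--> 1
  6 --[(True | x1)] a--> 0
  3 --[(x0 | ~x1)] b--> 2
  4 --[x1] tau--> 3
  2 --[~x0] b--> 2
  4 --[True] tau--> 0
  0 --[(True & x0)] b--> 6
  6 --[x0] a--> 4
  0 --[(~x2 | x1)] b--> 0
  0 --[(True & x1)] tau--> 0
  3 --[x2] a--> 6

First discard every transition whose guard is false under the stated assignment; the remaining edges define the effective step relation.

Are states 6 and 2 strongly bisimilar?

Compute ~ classes (split until stable):
  P[0] = {{0,1,2,3,4,5,6}}
  P[1] = {{0},{1,2},{3},{4,5},{6}}
  P[2] = {{0},{1,2},{3},{4},{5},{6}}
Fixed point at round 3; 6 class(es).
[6]={6}  [2]={1,2}

Answer: NOT BISIMILAR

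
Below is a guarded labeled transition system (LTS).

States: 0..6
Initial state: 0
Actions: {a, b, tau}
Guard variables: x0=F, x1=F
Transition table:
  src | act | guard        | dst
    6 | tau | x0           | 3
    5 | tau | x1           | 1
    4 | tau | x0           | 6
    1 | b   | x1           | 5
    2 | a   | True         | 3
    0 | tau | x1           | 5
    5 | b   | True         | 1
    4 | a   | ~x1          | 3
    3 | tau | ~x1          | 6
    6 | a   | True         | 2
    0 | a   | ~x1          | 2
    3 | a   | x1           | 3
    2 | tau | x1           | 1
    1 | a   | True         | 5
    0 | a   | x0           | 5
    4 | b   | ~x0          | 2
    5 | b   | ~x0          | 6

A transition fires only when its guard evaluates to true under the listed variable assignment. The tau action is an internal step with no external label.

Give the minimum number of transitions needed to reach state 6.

Layered search for 6:
  depth 0: {0}
  depth 1: {2}
  depth 2: {3}
  depth 3: {6}
first hit 6 at d=3 via a·a·tau

Answer: 3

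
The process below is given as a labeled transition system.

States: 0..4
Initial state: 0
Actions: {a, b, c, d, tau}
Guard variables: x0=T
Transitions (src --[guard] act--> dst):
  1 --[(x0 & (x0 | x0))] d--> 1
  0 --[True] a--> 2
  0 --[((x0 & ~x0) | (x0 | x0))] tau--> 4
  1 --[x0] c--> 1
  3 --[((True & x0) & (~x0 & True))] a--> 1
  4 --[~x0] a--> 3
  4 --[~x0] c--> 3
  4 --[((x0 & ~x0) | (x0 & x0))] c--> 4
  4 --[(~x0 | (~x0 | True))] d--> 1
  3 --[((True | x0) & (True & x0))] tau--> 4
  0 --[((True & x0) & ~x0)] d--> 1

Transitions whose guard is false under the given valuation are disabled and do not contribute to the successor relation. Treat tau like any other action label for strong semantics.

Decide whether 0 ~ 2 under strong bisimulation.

Answer: NOT BISIMILAR

Analysis:
Compute ~ classes (split until stable):
  round 0: {{0,1,2,3,4}}
  round 1: {{0},{1,4},{2},{3}}
stable after 2 split(s): 4 block(s)
class of 0: {0}; class of 2: {2}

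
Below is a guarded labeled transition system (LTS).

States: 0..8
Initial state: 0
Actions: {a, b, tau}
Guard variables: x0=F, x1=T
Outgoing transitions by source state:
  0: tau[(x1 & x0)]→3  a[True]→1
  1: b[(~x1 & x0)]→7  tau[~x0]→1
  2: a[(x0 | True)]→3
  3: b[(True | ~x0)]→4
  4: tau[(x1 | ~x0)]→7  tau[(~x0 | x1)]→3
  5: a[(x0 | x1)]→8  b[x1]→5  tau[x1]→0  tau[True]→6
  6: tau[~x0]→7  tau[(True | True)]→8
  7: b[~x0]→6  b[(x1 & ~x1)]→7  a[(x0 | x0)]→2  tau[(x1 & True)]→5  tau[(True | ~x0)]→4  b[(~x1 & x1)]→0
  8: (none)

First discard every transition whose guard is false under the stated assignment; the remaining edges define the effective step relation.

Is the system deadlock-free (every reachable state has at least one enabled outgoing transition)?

Answer: DEADLOCK-FREE

Analysis:
Reachable = {0,1}
  0: a→1  [1 out]
  1: tau→1  [1 out]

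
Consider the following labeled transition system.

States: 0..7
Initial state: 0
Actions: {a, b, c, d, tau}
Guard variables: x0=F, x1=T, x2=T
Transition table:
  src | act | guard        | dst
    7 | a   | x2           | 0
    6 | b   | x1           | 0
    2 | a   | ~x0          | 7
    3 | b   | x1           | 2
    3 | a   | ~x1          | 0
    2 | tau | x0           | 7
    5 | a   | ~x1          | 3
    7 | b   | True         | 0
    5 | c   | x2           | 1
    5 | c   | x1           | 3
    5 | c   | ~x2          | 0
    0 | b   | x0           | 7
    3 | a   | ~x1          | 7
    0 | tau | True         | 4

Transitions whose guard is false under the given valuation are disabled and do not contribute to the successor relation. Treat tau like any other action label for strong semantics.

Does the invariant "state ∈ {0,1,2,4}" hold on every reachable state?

Answer: INVARIANT HOLDS

Trace:
Allowed set {0,1,2,4}
Reachable = {0,4}
  0: ok
  4: ok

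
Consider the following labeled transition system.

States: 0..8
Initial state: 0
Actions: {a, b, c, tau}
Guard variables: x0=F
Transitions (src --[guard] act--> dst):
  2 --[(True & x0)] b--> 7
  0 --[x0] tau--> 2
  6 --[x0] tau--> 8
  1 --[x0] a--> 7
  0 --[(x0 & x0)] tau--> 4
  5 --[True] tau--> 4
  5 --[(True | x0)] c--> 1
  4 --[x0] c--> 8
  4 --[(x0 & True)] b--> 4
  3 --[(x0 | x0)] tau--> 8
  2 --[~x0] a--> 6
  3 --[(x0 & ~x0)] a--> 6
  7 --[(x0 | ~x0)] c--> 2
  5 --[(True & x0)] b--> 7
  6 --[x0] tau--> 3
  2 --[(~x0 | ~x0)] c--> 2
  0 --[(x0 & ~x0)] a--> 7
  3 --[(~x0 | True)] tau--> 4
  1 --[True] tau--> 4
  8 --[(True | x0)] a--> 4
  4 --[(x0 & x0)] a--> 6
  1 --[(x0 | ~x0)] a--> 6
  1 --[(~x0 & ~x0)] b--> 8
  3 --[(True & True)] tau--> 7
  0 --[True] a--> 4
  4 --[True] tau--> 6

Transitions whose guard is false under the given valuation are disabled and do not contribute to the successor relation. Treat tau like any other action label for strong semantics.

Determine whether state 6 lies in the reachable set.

After dropping false guards: 13 live edges.
depth 0: {0}
depth 1: {4}  total {0,4}
depth 2: {6}  total {0,4,6}
Reachable = {0,4,6}
trace reaching 6: a·tau

Answer: REACHABLE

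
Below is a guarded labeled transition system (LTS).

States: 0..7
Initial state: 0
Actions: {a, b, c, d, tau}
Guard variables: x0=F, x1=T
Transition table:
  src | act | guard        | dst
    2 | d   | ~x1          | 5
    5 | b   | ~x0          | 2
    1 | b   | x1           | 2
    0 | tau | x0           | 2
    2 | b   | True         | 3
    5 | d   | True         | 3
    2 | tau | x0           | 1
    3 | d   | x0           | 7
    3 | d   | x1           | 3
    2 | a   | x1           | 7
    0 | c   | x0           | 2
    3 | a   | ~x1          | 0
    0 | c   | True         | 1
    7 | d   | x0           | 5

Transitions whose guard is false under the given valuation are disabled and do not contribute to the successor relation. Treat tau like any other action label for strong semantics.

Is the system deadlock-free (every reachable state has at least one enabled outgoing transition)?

Answer: DEADLOCK at state 7

Analysis:
R = {0,1,2,3,7}
  0: c→1  [deg 1]
  1: b→2  [deg 1]
  2: a→7  b→3  [deg 2]
  3: d→3  [deg 1]
  7: ∅  [STUCK]
trace reaching 7: c·b·a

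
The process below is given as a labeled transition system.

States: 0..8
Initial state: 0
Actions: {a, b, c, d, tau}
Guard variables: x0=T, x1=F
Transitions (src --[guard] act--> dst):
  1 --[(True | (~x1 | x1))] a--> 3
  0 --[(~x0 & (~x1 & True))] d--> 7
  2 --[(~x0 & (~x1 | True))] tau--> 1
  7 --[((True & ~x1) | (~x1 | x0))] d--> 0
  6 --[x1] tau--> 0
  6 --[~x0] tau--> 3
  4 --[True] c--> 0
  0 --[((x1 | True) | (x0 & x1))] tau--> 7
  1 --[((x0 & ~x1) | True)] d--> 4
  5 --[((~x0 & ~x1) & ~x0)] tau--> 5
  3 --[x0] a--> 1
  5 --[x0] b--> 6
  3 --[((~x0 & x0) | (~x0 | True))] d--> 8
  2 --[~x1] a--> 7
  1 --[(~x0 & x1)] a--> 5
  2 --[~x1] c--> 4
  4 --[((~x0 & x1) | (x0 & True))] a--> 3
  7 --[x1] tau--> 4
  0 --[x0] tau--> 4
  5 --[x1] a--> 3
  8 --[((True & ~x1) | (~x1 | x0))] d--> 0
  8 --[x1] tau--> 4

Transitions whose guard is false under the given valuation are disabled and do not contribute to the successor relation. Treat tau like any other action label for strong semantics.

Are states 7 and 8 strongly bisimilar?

Bisimulation quotient by refinement:
  π0 = {{0,1,2,3,4,5,6,7,8}}
  π1 = {{0},{1,3},{2,4},{5},{6},{7,8}}
  π2 = {{0},{1},{2},{3},{4},{5},{6},{7,8}}
stable after 3 split(s): 8 block(s)
[7]={7,8}  [8]={7,8}

Answer: BISIMILAR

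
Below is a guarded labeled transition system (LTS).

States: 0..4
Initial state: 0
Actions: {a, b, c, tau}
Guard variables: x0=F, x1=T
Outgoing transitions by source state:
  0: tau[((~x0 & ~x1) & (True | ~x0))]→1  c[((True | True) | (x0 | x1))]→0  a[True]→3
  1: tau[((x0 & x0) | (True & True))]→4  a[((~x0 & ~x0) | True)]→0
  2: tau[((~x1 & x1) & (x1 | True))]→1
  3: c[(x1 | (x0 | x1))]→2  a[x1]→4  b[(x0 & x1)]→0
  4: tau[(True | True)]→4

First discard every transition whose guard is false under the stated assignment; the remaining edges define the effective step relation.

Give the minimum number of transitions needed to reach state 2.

Answer: 2

Trace:
BFS to 2:
  Layer 0: {0}
  Layer 1: {3}
  Layer 2: {2,4}
depth(2)=2, e.g. a·c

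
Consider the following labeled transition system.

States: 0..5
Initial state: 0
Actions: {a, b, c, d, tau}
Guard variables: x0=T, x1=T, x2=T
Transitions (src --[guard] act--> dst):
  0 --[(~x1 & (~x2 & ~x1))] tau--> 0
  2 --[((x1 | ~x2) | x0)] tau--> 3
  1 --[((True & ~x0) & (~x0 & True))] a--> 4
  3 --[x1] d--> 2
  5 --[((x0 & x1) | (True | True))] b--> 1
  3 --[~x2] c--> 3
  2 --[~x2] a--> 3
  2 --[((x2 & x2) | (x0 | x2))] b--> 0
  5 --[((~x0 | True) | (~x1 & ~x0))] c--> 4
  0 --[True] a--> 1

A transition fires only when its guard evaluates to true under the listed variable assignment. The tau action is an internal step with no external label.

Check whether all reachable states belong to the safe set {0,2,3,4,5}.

Answer: INVARIANT VIOLATED at state 1

Trace:
Inv-set: {0,2,3,4,5}
Reachable = {0,1}
  0: safe
  1: outside
witness against invariant: a → 1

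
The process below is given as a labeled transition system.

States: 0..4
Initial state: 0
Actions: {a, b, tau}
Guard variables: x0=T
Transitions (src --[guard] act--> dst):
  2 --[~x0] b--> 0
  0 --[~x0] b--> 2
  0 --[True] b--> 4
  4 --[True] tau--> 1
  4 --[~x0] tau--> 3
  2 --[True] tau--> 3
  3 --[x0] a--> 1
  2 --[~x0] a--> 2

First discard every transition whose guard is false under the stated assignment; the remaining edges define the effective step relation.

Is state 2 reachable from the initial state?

4 transition(s) survive guard evaluation.
Layer 0: {0}
Layer 1: {4}  total {0,4}
Layer 2: {1}  total {0,1,4}
Reach set: {0,1,4}

Answer: UNREACHABLE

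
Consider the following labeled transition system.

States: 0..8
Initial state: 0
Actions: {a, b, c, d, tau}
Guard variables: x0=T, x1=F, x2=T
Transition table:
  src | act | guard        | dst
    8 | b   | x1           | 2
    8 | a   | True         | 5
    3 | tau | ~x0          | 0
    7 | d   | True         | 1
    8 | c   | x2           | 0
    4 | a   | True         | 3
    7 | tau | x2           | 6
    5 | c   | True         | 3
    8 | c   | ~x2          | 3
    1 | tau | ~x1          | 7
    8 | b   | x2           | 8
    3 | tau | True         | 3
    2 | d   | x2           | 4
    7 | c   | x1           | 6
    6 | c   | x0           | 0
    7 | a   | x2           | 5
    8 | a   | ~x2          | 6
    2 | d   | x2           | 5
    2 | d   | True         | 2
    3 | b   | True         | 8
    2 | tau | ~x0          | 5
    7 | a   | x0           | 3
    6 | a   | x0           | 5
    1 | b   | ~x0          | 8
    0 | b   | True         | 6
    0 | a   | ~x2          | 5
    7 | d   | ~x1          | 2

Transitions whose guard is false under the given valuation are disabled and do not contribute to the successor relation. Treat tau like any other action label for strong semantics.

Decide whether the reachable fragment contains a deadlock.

Reach set: {0,3,5,6,8}
  0: b→6  [deg 1]
  3: b→8  tau→3  [deg 2]
  5: c→3  [deg 1]
  6: a→5  c→0  [deg 2]
  8: a→5  b→8  c→0  [deg 3]

Answer: DEADLOCK-FREE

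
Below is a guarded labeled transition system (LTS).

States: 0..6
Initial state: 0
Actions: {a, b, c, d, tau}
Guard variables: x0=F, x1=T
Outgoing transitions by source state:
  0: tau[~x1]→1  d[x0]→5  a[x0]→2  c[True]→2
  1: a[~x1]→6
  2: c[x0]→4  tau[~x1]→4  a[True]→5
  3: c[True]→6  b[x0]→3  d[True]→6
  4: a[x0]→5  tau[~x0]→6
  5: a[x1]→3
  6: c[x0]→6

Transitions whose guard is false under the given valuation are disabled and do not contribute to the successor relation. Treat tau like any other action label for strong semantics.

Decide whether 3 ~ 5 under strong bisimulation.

Answer: NOT BISIMILAR

Analysis:
Compute ~ classes (split until stable):
  P[0] = {{0,1,2,3,4,5,6}}
  P[1] = {{0},{1,6},{2,5},{3},{4}}
  P[2] = {{0},{1,6},{2},{3},{4},{5}}
6 equivalence class(es) (converged in 3)
[3]={3}  [5]={5}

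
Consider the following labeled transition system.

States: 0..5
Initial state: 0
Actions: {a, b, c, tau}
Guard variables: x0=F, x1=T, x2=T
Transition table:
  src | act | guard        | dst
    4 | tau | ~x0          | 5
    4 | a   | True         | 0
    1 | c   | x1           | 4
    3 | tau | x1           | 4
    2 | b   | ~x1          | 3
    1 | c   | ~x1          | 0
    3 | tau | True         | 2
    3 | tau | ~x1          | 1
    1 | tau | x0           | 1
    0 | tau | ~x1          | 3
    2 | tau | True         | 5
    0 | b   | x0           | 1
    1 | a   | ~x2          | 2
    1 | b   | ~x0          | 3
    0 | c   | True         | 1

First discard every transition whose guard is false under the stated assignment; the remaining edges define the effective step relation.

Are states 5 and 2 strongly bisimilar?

Refine partition for ~:
  P[0] = {{0,1,2,3,4,5}}
  P[1] = {{0},{1},{2,3},{4},{5}}
  P[2] = {{0},{1},{2},{3},{4},{5}}
6 equivalence class(es) (converged in 3)
class of 5: {5}; class of 2: {2}

Answer: NOT BISIMILAR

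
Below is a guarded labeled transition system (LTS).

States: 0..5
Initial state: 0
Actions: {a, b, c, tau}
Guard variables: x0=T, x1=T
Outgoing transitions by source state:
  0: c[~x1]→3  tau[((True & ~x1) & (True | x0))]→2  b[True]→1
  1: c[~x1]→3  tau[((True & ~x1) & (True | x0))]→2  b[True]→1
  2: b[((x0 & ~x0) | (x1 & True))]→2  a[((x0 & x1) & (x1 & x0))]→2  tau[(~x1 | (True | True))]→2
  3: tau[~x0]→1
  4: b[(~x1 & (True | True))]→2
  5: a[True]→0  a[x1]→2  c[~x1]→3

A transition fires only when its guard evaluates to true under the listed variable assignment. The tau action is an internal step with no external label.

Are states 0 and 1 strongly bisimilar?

Refine partition for ~:
  π0 = {{0,1,2,3,4,5}}
  π1 = {{0,1},{2},{3,4},{5}}
stable after 2 split(s): 4 block(s)
[0]={0,1}  [1]={0,1}

Answer: BISIMILAR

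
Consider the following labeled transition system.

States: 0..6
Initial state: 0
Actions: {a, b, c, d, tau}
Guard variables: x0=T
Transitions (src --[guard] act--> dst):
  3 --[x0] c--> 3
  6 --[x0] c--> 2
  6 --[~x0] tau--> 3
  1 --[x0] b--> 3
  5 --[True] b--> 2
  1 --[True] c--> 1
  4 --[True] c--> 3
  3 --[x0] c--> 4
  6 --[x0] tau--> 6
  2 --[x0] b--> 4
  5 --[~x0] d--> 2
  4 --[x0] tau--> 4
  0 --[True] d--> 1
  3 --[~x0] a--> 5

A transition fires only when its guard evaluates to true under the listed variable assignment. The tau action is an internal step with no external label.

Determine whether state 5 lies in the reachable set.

Answer: UNREACHABLE

Analysis:
Guard filter leaves 11 enabled edge(s).
depth 0: {0}
depth 1: {1}  now seen {0,1}
depth 2: {3}  now seen {0,1,3}
depth 3: {4}  now seen {0,1,3,4}
R = {0,1,3,4}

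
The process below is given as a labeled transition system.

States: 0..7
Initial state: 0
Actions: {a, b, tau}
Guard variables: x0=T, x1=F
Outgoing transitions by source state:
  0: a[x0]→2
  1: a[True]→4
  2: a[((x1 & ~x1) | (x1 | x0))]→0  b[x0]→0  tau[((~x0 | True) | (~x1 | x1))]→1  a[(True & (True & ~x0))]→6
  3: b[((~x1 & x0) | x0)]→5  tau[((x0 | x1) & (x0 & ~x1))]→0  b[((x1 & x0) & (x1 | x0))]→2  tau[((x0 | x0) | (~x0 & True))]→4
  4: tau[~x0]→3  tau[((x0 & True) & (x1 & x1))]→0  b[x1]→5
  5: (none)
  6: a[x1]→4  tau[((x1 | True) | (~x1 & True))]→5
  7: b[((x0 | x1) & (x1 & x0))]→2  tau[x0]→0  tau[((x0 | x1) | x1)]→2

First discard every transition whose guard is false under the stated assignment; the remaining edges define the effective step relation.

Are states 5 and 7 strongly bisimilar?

Answer: NOT BISIMILAR

Trace:
Refine partition for ~:
  round 0: {{0,1,2,3,4,5,6,7}}
  round 1: {{0,1},{2},{3},{4,5},{6,7}}
  round 2: {{0},{1},{2},{3},{4,5},{6},{7}}
Fixed point at round 3; 7 class(es).
[5]={4,5}  [7]={7}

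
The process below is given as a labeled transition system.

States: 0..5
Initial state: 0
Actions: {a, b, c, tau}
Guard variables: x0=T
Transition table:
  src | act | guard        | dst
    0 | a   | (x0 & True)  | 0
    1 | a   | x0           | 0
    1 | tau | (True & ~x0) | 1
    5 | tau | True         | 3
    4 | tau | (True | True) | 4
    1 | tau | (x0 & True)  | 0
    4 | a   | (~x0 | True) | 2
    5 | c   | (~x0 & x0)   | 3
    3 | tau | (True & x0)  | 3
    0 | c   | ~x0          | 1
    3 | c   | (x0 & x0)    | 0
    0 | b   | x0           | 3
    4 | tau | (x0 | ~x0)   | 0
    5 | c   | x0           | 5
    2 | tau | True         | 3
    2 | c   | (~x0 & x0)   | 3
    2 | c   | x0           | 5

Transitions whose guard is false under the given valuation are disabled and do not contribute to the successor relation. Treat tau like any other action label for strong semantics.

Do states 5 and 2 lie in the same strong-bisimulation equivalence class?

Answer: BISIMILAR

Working:
Refine partition for ~:
  round 0: {{0,1,2,3,4,5}}
  round 1: {{0},{1,4},{2,3,5}}
  round 2: {{0},{1},{2,5},{3},{4}}
Fixed point at round 3; 5 class(es).
class of 5: {2,5}; class of 2: {2,5}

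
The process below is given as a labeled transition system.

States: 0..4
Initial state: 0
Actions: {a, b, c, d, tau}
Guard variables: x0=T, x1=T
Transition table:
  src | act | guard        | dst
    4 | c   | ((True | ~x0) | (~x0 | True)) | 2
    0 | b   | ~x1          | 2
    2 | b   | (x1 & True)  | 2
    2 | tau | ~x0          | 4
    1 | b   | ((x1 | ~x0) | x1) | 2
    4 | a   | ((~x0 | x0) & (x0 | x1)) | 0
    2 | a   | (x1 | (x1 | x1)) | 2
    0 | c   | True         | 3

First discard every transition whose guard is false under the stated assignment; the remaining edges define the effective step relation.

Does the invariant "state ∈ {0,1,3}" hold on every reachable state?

Allowed set {0,1,3}
R = {0,3}
  0: safe
  3: safe

Answer: INVARIANT HOLDS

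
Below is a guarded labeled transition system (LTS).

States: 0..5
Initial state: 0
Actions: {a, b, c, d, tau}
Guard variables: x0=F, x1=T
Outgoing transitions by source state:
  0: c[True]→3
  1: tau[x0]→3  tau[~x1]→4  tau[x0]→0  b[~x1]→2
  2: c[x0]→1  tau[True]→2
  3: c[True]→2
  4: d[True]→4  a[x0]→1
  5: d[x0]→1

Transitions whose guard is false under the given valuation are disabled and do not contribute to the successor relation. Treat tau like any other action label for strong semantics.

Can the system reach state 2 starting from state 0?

Guard filter leaves 4 enabled edge(s).
depth 0: {0}
depth 1: {3}  cumulative {0,3}
depth 2: {2}  cumulative {0,2,3}
Reach set: {0,2,3}
trace reaching 2: c·c

Answer: REACHABLE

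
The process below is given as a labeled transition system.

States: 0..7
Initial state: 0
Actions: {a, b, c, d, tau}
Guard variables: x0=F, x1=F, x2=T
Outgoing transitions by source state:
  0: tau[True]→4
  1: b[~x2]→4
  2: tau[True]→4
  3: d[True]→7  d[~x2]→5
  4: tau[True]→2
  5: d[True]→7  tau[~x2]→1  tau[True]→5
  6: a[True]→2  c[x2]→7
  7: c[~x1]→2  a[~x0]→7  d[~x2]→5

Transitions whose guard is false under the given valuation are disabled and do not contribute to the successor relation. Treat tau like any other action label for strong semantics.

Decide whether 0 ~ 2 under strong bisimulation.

Refine partition for ~:
  P[0] = {{0,1,2,3,4,5,6,7}}
  P[1] = {{0,2,4},{1},{3},{5},{6,7}}
  P[2] = {{0,2,4},{1},{3},{5},{6},{7}}
stable after 3 split(s): 6 block(s)
class of 0: {0,2,4}; class of 2: {0,2,4}

Answer: BISIMILAR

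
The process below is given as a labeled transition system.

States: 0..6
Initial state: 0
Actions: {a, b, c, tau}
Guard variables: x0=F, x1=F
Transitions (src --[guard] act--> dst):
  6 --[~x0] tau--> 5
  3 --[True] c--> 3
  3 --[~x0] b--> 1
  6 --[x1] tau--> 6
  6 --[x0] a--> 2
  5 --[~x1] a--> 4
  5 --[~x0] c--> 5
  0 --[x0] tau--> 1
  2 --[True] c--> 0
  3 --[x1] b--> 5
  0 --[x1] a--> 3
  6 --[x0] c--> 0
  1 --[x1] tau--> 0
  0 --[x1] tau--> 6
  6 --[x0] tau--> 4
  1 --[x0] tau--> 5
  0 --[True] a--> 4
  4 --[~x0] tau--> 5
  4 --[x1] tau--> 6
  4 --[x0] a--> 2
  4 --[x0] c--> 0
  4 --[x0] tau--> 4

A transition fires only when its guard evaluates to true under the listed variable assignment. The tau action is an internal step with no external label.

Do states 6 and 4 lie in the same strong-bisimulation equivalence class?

Answer: BISIMILAR

Trace:
Compute ~ classes (split until stable):
  P[0] = {{0,1,2,3,4,5,6}}
  P[1] = {{0},{1},{2},{3},{4,6},{5}}
stable after 2 split(s): 6 block(s)
6∈{4,6}, 4∈{4,6}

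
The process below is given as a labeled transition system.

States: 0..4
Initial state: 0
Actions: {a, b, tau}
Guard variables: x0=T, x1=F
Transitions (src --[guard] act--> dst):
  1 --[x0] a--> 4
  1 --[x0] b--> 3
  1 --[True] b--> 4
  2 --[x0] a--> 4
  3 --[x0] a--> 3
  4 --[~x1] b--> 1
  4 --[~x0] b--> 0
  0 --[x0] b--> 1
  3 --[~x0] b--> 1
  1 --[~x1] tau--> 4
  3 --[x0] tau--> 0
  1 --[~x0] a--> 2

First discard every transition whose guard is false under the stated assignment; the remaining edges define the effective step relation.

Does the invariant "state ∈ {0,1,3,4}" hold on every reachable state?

Answer: INVARIANT HOLDS

Trace:
Safe = {0,1,3,4}
Reach set: {0,1,3,4}
  0: ✓
  1: ✓
  3: ✓
  4: ✓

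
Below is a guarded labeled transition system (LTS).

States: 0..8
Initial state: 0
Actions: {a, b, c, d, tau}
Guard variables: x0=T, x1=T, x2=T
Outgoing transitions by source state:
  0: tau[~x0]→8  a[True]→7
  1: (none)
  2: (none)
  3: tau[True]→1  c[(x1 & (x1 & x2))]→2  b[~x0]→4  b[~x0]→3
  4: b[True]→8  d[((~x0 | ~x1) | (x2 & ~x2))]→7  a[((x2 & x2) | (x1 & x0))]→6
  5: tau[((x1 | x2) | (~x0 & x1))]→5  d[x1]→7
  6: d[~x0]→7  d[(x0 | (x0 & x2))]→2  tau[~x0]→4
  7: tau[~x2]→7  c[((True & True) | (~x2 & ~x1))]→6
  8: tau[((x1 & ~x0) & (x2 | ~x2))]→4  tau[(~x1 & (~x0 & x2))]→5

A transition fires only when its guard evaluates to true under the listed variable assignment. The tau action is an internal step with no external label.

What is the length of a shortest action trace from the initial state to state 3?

Answer: UNREACHABLE

Working:
Layered search for 3:
  L0 = {0}
  L1 = {7}
  L2 = {6}
  L3 = {2}
3 never appears.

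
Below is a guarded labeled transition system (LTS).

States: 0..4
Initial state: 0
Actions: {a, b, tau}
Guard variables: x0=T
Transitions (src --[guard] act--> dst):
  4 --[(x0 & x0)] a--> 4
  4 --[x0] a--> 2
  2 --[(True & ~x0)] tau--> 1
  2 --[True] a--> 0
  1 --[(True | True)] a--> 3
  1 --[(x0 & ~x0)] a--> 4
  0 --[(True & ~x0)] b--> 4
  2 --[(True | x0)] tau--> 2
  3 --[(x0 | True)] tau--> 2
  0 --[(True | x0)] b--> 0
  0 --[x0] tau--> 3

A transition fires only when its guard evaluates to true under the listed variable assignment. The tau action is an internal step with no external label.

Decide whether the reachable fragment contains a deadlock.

Answer: DEADLOCK-FREE

Working:
Reachable = {0,2,3}
  0: b→0  tau→3  [2 exit(s)]
  2: a→0  tau→2  [2 exit(s)]
  3: tau→2  [1 exit(s)]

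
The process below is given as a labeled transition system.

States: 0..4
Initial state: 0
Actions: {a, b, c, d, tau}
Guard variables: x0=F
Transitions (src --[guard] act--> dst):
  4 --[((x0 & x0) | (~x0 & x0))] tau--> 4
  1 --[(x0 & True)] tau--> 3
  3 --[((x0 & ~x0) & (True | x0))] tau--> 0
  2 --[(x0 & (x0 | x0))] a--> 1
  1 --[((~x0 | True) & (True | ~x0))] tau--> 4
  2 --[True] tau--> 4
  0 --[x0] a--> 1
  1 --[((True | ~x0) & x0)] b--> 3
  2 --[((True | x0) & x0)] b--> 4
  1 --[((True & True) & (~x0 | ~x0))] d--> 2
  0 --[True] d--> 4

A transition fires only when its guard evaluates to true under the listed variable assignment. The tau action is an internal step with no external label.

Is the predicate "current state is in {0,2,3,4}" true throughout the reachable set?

Safe = {0,2,3,4}
R = {0,4}
  0: ok
  4: ok

Answer: INVARIANT HOLDS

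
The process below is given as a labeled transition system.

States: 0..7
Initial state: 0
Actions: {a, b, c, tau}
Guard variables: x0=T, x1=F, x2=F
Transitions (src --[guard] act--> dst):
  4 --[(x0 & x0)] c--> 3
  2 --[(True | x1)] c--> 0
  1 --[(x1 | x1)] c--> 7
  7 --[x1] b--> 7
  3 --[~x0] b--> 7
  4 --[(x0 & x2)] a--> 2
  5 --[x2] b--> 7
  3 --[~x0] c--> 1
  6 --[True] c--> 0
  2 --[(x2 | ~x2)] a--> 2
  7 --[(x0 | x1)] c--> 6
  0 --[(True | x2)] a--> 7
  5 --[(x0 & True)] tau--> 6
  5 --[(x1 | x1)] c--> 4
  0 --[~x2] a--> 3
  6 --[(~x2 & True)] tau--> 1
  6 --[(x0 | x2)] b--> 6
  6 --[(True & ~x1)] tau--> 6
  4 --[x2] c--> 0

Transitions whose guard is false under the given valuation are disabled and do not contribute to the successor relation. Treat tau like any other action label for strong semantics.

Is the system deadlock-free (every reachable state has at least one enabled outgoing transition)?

Reachable = {0,1,3,6,7}
  0: a→3  a→7  [deg 2]
  1: ∅  [STUCK]
  3: ∅  [STUCK]
  6: b→6  c→0  tau→1  tau→6  [deg 4]
  7: c→6  [deg 1]
trace reaching 1: a·c·tau

Answer: DEADLOCK at state 1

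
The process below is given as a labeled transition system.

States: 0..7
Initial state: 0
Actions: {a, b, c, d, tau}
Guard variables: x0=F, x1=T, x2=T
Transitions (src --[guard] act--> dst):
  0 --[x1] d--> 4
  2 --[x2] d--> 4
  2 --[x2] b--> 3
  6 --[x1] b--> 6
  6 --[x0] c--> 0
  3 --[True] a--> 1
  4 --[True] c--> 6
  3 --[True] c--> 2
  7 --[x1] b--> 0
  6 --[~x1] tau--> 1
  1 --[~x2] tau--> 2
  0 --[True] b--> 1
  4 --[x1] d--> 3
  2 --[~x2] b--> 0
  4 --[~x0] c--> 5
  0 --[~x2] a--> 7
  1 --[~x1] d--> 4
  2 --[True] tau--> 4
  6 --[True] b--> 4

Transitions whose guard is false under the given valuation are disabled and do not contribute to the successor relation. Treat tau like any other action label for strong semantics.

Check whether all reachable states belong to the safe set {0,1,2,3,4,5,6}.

Allowed set {0,1,2,3,4,5,6}
Reachable = {0,1,2,3,4,5,6}
  0: ok
  1: ok
  2: ok
  3: ok
  4: ok
  5: ok
  6: ok

Answer: INVARIANT HOLDS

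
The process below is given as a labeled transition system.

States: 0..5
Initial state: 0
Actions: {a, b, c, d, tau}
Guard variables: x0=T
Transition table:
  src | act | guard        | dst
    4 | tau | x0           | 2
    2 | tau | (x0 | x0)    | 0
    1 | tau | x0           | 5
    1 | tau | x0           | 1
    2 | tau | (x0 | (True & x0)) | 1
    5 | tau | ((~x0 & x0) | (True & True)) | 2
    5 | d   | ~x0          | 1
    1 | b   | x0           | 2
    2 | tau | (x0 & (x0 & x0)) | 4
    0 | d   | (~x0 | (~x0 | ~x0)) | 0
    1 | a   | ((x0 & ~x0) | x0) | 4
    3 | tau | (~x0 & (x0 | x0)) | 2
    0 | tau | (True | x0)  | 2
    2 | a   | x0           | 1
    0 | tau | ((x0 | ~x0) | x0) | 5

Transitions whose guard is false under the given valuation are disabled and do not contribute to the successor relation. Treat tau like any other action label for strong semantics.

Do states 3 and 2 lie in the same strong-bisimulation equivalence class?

Refine partition for ~:
  π0 = {{0,1,2,3,4,5}}
  π1 = {{0,4,5},{1},{2},{3}}
  π2 = {{0},{1},{2},{3},{4,5}}
5 equivalence class(es) (converged in 3)
[3]={3}  [2]={2}

Answer: NOT BISIMILAR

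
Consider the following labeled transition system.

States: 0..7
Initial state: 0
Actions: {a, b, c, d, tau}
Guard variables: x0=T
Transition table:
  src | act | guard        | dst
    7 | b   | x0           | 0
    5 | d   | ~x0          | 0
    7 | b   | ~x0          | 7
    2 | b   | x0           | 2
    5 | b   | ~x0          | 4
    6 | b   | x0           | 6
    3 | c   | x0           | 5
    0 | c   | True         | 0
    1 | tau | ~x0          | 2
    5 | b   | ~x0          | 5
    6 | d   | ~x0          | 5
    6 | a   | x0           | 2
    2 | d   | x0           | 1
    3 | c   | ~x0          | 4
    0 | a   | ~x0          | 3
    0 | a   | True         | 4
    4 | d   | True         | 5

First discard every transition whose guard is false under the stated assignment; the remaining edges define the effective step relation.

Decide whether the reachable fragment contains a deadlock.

Answer: DEADLOCK at state 5

Analysis:
R = {0,4,5}
  0: a→4  c→0  [deg 2]
  4: d→5  [deg 1]
  5: ∅  [STUCK]
trace reaching 5: a·d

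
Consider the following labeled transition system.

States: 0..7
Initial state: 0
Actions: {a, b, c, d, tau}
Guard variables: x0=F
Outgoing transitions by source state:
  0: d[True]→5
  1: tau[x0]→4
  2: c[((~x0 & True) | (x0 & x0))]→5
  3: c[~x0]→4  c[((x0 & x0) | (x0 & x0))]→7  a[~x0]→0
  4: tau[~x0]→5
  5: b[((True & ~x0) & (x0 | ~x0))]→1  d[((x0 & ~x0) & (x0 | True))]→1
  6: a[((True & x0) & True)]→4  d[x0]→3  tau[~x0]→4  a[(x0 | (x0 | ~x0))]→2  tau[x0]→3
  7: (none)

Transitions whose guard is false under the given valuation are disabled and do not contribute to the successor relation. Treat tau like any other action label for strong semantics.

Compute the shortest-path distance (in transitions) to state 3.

Layered search for 3:
  Layer 0: {0}
  Layer 1: {5}
  Layer 2: {1}
3 never appears.

Answer: UNREACHABLE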